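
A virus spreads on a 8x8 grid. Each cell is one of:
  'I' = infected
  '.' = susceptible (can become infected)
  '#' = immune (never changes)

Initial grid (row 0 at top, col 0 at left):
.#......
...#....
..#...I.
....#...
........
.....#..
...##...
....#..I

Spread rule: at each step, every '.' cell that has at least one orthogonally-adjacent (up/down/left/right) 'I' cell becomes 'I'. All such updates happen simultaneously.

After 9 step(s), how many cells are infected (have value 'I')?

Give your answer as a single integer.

Answer: 51

Derivation:
Step 0 (initial): 2 infected
Step 1: +6 new -> 8 infected
Step 2: +10 new -> 18 infected
Step 3: +8 new -> 26 infected
Step 4: +3 new -> 29 infected
Step 5: +4 new -> 33 infected
Step 6: +4 new -> 37 infected
Step 7: +5 new -> 42 infected
Step 8: +5 new -> 47 infected
Step 9: +4 new -> 51 infected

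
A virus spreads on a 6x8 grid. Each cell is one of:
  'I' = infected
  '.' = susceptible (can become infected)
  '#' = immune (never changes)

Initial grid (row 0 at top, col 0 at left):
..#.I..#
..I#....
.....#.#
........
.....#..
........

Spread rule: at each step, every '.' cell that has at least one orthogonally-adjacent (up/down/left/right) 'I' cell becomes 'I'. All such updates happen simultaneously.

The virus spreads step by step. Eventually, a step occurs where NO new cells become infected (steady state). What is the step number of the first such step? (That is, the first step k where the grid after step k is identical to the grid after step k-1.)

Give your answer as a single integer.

Step 0 (initial): 2 infected
Step 1: +5 new -> 7 infected
Step 2: +8 new -> 15 infected
Step 3: +7 new -> 22 infected
Step 4: +8 new -> 30 infected
Step 5: +5 new -> 35 infected
Step 6: +4 new -> 39 infected
Step 7: +2 new -> 41 infected
Step 8: +1 new -> 42 infected
Step 9: +0 new -> 42 infected

Answer: 9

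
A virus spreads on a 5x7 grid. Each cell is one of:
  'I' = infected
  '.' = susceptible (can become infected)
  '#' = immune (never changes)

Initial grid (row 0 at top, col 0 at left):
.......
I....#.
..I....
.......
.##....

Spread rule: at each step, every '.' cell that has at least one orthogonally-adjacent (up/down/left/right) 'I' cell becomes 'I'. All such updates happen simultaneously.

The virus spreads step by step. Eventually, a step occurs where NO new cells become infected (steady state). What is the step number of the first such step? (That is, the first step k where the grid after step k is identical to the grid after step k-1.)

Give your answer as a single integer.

Answer: 7

Derivation:
Step 0 (initial): 2 infected
Step 1: +7 new -> 9 infected
Step 2: +7 new -> 16 infected
Step 3: +6 new -> 22 infected
Step 4: +4 new -> 26 infected
Step 5: +4 new -> 30 infected
Step 6: +2 new -> 32 infected
Step 7: +0 new -> 32 infected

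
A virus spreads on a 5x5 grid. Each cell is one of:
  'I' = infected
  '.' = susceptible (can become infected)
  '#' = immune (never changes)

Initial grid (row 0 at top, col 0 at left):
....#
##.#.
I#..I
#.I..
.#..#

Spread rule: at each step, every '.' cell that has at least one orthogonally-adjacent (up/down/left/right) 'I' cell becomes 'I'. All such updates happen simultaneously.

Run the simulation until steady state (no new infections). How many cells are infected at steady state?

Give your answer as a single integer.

Step 0 (initial): 3 infected
Step 1: +7 new -> 10 infected
Step 2: +2 new -> 12 infected
Step 3: +1 new -> 13 infected
Step 4: +2 new -> 15 infected
Step 5: +1 new -> 16 infected
Step 6: +0 new -> 16 infected

Answer: 16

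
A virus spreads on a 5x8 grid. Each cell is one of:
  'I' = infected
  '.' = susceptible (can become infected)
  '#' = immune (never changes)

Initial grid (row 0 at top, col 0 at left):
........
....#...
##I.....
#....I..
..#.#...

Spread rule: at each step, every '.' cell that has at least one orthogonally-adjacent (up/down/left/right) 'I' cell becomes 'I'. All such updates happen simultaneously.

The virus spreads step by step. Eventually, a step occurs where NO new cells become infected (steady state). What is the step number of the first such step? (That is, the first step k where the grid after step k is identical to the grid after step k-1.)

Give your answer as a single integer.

Answer: 6

Derivation:
Step 0 (initial): 2 infected
Step 1: +7 new -> 9 infected
Step 2: +10 new -> 19 infected
Step 3: +9 new -> 28 infected
Step 4: +5 new -> 33 infected
Step 5: +1 new -> 34 infected
Step 6: +0 new -> 34 infected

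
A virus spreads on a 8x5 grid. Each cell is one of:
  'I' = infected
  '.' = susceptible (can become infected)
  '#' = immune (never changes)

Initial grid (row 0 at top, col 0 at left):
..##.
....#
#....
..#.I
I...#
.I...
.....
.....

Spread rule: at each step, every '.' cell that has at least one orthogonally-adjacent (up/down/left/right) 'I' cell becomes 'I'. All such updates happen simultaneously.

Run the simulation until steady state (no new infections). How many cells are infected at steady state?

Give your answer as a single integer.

Answer: 33

Derivation:
Step 0 (initial): 3 infected
Step 1: +7 new -> 10 infected
Step 2: +8 new -> 18 infected
Step 3: +7 new -> 25 infected
Step 4: +4 new -> 29 infected
Step 5: +3 new -> 32 infected
Step 6: +1 new -> 33 infected
Step 7: +0 new -> 33 infected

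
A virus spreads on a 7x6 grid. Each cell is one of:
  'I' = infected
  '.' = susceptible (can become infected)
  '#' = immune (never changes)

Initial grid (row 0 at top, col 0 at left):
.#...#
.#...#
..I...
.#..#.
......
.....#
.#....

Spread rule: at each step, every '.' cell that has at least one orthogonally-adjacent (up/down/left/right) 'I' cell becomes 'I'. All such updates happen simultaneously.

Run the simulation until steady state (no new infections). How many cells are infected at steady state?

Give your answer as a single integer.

Answer: 34

Derivation:
Step 0 (initial): 1 infected
Step 1: +4 new -> 5 infected
Step 2: +6 new -> 11 infected
Step 3: +8 new -> 19 infected
Step 4: +8 new -> 27 infected
Step 5: +4 new -> 31 infected
Step 6: +2 new -> 33 infected
Step 7: +1 new -> 34 infected
Step 8: +0 new -> 34 infected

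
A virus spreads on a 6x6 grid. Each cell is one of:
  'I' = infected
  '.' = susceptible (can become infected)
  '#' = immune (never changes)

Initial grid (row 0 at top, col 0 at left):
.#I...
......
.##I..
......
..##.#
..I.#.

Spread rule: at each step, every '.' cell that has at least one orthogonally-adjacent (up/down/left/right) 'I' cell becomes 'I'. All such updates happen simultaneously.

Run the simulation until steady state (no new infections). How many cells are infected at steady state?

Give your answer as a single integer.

Step 0 (initial): 3 infected
Step 1: +7 new -> 10 infected
Step 2: +8 new -> 18 infected
Step 3: +7 new -> 25 infected
Step 4: +3 new -> 28 infected
Step 5: +0 new -> 28 infected

Answer: 28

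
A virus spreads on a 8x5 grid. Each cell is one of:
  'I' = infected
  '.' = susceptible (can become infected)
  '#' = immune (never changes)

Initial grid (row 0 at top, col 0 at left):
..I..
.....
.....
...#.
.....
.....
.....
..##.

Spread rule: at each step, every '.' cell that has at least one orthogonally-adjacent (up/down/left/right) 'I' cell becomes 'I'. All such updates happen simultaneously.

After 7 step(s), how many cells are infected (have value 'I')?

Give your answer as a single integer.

Answer: 32

Derivation:
Step 0 (initial): 1 infected
Step 1: +3 new -> 4 infected
Step 2: +5 new -> 9 infected
Step 3: +5 new -> 14 infected
Step 4: +4 new -> 18 infected
Step 5: +5 new -> 23 infected
Step 6: +5 new -> 28 infected
Step 7: +4 new -> 32 infected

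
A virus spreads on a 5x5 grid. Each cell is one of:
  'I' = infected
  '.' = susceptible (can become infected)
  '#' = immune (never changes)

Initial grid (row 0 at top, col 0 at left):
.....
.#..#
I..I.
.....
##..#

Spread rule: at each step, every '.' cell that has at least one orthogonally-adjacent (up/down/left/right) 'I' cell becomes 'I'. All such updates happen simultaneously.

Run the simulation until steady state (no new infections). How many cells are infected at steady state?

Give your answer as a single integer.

Answer: 20

Derivation:
Step 0 (initial): 2 infected
Step 1: +7 new -> 9 infected
Step 2: +7 new -> 16 infected
Step 3: +4 new -> 20 infected
Step 4: +0 new -> 20 infected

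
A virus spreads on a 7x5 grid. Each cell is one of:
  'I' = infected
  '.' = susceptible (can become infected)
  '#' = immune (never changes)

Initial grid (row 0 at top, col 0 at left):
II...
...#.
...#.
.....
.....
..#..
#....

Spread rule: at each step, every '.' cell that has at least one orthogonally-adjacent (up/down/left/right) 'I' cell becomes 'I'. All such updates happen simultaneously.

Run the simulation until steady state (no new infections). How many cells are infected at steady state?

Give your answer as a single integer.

Answer: 31

Derivation:
Step 0 (initial): 2 infected
Step 1: +3 new -> 5 infected
Step 2: +4 new -> 9 infected
Step 3: +4 new -> 13 infected
Step 4: +4 new -> 17 infected
Step 5: +5 new -> 22 infected
Step 6: +3 new -> 25 infected
Step 7: +3 new -> 28 infected
Step 8: +2 new -> 30 infected
Step 9: +1 new -> 31 infected
Step 10: +0 new -> 31 infected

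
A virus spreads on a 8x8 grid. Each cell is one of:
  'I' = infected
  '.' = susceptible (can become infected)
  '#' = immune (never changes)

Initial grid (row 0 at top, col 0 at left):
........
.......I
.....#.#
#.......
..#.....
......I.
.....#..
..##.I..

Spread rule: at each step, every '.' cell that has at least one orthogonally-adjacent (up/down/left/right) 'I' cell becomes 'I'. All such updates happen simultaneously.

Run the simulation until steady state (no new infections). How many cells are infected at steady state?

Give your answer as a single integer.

Answer: 57

Derivation:
Step 0 (initial): 3 infected
Step 1: +8 new -> 11 infected
Step 2: +10 new -> 21 infected
Step 3: +7 new -> 28 infected
Step 4: +7 new -> 35 infected
Step 5: +6 new -> 41 infected
Step 6: +8 new -> 49 infected
Step 7: +6 new -> 55 infected
Step 8: +2 new -> 57 infected
Step 9: +0 new -> 57 infected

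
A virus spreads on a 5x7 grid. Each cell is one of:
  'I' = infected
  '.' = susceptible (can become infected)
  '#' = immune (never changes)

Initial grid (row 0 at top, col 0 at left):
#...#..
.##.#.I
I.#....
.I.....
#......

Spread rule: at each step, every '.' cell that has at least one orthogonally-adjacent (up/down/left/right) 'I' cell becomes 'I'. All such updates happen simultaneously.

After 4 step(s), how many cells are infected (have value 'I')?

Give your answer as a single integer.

Step 0 (initial): 3 infected
Step 1: +8 new -> 11 infected
Step 2: +5 new -> 16 infected
Step 3: +6 new -> 22 infected
Step 4: +3 new -> 25 infected

Answer: 25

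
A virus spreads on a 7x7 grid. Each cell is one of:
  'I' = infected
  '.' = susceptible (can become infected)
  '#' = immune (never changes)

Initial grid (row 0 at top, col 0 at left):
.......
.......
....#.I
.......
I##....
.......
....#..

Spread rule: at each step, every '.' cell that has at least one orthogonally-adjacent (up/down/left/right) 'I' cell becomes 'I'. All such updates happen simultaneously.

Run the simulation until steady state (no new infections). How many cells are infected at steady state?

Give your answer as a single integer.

Answer: 45

Derivation:
Step 0 (initial): 2 infected
Step 1: +5 new -> 7 infected
Step 2: +8 new -> 15 infected
Step 3: +10 new -> 25 infected
Step 4: +11 new -> 36 infected
Step 5: +8 new -> 44 infected
Step 6: +1 new -> 45 infected
Step 7: +0 new -> 45 infected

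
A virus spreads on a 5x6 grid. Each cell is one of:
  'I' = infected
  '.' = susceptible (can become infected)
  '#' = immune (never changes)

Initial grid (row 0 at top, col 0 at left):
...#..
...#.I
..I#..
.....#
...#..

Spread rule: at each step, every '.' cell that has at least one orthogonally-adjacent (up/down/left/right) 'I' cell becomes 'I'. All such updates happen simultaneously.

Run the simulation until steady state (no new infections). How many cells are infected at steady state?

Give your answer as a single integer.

Step 0 (initial): 2 infected
Step 1: +6 new -> 8 infected
Step 2: +8 new -> 16 infected
Step 3: +5 new -> 21 infected
Step 4: +3 new -> 24 infected
Step 5: +1 new -> 25 infected
Step 6: +0 new -> 25 infected

Answer: 25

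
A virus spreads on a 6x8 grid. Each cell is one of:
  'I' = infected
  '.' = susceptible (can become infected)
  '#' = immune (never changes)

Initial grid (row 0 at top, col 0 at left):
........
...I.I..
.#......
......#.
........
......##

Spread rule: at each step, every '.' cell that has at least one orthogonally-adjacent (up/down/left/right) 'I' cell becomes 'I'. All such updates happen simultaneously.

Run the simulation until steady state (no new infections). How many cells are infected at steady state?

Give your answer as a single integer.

Answer: 44

Derivation:
Step 0 (initial): 2 infected
Step 1: +7 new -> 9 infected
Step 2: +10 new -> 19 infected
Step 3: +8 new -> 27 infected
Step 4: +9 new -> 36 infected
Step 5: +5 new -> 41 infected
Step 6: +2 new -> 43 infected
Step 7: +1 new -> 44 infected
Step 8: +0 new -> 44 infected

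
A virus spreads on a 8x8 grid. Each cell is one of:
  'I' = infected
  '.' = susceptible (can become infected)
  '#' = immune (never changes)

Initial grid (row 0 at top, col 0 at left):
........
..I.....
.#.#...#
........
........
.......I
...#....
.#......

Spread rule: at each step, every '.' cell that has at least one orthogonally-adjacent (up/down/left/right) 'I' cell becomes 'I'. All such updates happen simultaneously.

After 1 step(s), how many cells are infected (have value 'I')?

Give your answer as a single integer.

Step 0 (initial): 2 infected
Step 1: +7 new -> 9 infected

Answer: 9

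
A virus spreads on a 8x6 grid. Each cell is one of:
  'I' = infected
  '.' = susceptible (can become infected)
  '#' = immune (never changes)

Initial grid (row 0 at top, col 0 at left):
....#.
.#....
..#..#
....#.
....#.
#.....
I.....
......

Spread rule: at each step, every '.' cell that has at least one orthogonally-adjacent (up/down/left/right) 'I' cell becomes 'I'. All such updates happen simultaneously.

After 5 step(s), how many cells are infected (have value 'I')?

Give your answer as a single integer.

Step 0 (initial): 1 infected
Step 1: +2 new -> 3 infected
Step 2: +3 new -> 6 infected
Step 3: +4 new -> 10 infected
Step 4: +6 new -> 16 infected
Step 5: +7 new -> 23 infected

Answer: 23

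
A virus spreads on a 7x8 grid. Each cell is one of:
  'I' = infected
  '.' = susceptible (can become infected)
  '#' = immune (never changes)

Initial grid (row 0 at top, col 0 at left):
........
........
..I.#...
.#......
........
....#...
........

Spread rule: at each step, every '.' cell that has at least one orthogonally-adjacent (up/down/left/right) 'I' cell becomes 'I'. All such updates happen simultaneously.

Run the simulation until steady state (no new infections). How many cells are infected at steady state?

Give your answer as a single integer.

Step 0 (initial): 1 infected
Step 1: +4 new -> 5 infected
Step 2: +6 new -> 11 infected
Step 3: +9 new -> 20 infected
Step 4: +9 new -> 29 infected
Step 5: +8 new -> 37 infected
Step 6: +8 new -> 45 infected
Step 7: +5 new -> 50 infected
Step 8: +2 new -> 52 infected
Step 9: +1 new -> 53 infected
Step 10: +0 new -> 53 infected

Answer: 53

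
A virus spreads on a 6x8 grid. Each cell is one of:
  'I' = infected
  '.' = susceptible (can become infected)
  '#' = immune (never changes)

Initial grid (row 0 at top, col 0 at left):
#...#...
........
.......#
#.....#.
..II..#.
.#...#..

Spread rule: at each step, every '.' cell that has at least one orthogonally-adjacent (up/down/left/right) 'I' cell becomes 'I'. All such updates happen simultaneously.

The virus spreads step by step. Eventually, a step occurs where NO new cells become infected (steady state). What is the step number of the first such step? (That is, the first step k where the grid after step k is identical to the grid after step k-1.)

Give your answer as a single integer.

Step 0 (initial): 2 infected
Step 1: +6 new -> 8 infected
Step 2: +7 new -> 15 infected
Step 3: +6 new -> 21 infected
Step 4: +6 new -> 27 infected
Step 5: +4 new -> 31 infected
Step 6: +2 new -> 33 infected
Step 7: +2 new -> 35 infected
Step 8: +1 new -> 36 infected
Step 9: +0 new -> 36 infected

Answer: 9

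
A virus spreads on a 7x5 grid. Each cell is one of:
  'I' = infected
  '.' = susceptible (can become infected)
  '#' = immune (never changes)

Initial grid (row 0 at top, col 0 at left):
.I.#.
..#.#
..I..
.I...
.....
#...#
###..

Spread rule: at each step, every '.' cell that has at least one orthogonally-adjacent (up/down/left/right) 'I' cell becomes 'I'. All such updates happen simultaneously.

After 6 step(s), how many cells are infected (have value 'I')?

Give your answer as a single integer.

Step 0 (initial): 3 infected
Step 1: +8 new -> 11 infected
Step 2: +8 new -> 19 infected
Step 3: +3 new -> 22 infected
Step 4: +2 new -> 24 infected
Step 5: +1 new -> 25 infected
Step 6: +1 new -> 26 infected

Answer: 26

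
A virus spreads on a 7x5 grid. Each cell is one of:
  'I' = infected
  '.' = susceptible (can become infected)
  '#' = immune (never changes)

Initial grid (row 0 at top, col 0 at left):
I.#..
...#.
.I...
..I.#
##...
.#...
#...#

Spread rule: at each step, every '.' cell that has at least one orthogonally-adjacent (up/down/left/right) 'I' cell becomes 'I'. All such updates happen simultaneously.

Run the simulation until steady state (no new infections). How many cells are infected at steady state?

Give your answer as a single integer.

Answer: 26

Derivation:
Step 0 (initial): 3 infected
Step 1: +8 new -> 11 infected
Step 2: +5 new -> 16 infected
Step 3: +4 new -> 20 infected
Step 4: +4 new -> 24 infected
Step 5: +1 new -> 25 infected
Step 6: +1 new -> 26 infected
Step 7: +0 new -> 26 infected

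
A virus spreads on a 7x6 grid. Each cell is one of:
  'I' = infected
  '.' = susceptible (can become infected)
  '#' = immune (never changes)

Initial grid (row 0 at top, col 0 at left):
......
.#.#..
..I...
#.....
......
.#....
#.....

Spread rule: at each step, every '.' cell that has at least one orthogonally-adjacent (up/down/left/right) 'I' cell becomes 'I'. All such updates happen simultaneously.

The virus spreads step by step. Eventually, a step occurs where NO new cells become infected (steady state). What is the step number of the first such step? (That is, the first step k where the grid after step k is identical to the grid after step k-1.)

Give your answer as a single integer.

Step 0 (initial): 1 infected
Step 1: +4 new -> 5 infected
Step 2: +6 new -> 11 infected
Step 3: +9 new -> 20 infected
Step 4: +8 new -> 28 infected
Step 5: +6 new -> 34 infected
Step 6: +2 new -> 36 infected
Step 7: +1 new -> 37 infected
Step 8: +0 new -> 37 infected

Answer: 8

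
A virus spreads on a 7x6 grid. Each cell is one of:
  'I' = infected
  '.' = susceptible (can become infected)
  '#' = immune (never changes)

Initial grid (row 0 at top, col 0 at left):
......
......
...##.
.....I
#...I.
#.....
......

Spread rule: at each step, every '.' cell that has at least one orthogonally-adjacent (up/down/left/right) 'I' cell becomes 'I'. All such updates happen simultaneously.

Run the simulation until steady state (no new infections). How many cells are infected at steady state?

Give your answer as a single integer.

Answer: 38

Derivation:
Step 0 (initial): 2 infected
Step 1: +5 new -> 7 infected
Step 2: +6 new -> 13 infected
Step 3: +7 new -> 20 infected
Step 4: +6 new -> 26 infected
Step 5: +5 new -> 31 infected
Step 6: +4 new -> 35 infected
Step 7: +2 new -> 37 infected
Step 8: +1 new -> 38 infected
Step 9: +0 new -> 38 infected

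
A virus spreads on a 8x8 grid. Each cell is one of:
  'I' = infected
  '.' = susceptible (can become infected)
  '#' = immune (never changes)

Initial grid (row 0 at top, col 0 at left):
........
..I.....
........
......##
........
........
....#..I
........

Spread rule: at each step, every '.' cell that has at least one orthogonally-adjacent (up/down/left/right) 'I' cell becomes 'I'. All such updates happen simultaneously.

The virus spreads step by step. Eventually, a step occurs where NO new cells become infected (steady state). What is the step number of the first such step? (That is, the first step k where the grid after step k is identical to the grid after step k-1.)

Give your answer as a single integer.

Step 0 (initial): 2 infected
Step 1: +7 new -> 9 infected
Step 2: +11 new -> 20 infected
Step 3: +11 new -> 31 infected
Step 4: +11 new -> 42 infected
Step 5: +10 new -> 52 infected
Step 6: +6 new -> 58 infected
Step 7: +2 new -> 60 infected
Step 8: +1 new -> 61 infected
Step 9: +0 new -> 61 infected

Answer: 9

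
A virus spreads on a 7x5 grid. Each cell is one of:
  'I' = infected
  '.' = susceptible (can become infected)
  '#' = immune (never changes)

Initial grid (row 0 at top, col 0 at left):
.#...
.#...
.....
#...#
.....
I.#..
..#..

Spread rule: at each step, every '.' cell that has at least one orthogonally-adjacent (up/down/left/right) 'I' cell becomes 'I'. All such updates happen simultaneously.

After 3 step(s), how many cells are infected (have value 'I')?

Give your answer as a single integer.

Step 0 (initial): 1 infected
Step 1: +3 new -> 4 infected
Step 2: +2 new -> 6 infected
Step 3: +2 new -> 8 infected

Answer: 8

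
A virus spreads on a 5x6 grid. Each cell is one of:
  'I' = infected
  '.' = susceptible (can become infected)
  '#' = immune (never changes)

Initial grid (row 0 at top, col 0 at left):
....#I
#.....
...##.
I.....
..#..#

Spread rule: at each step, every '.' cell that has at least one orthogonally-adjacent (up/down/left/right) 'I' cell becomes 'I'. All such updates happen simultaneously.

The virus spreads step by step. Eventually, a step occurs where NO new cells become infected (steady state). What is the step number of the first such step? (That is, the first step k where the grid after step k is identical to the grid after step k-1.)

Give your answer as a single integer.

Answer: 6

Derivation:
Step 0 (initial): 2 infected
Step 1: +4 new -> 6 infected
Step 2: +5 new -> 11 infected
Step 3: +5 new -> 16 infected
Step 4: +5 new -> 21 infected
Step 5: +3 new -> 24 infected
Step 6: +0 new -> 24 infected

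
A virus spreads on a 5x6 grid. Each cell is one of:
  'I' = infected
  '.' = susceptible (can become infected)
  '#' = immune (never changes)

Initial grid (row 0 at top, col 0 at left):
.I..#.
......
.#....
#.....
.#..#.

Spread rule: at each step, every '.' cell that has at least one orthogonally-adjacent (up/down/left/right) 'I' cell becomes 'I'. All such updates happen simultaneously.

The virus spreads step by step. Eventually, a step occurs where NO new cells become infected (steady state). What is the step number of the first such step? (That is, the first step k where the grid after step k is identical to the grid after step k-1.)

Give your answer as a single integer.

Step 0 (initial): 1 infected
Step 1: +3 new -> 4 infected
Step 2: +3 new -> 7 infected
Step 3: +3 new -> 10 infected
Step 4: +3 new -> 13 infected
Step 5: +5 new -> 18 infected
Step 6: +4 new -> 22 infected
Step 7: +1 new -> 23 infected
Step 8: +1 new -> 24 infected
Step 9: +0 new -> 24 infected

Answer: 9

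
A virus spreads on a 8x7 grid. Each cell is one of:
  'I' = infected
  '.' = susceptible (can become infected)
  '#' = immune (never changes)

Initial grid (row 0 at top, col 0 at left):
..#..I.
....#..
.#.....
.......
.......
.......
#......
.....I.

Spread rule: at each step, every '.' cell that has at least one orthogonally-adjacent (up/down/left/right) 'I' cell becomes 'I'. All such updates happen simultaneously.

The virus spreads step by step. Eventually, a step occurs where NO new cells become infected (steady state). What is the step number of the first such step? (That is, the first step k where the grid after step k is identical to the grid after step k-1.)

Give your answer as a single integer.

Step 0 (initial): 2 infected
Step 1: +6 new -> 8 infected
Step 2: +7 new -> 15 infected
Step 3: +9 new -> 24 infected
Step 4: +9 new -> 33 infected
Step 5: +7 new -> 40 infected
Step 6: +5 new -> 45 infected
Step 7: +5 new -> 50 infected
Step 8: +2 new -> 52 infected
Step 9: +0 new -> 52 infected

Answer: 9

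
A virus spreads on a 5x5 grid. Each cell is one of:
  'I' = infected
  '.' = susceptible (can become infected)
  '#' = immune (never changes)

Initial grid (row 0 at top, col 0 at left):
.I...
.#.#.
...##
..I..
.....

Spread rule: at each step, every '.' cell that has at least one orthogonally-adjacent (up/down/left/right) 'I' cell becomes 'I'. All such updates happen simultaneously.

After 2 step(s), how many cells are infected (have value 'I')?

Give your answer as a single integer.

Step 0 (initial): 2 infected
Step 1: +6 new -> 8 infected
Step 2: +8 new -> 16 infected

Answer: 16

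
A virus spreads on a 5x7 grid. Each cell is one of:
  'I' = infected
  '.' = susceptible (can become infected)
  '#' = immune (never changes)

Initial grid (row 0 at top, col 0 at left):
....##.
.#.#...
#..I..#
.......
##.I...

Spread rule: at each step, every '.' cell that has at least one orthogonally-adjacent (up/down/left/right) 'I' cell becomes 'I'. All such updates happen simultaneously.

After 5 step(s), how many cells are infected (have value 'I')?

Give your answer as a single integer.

Answer: 26

Derivation:
Step 0 (initial): 2 infected
Step 1: +5 new -> 7 infected
Step 2: +7 new -> 14 infected
Step 3: +5 new -> 19 infected
Step 4: +5 new -> 24 infected
Step 5: +2 new -> 26 infected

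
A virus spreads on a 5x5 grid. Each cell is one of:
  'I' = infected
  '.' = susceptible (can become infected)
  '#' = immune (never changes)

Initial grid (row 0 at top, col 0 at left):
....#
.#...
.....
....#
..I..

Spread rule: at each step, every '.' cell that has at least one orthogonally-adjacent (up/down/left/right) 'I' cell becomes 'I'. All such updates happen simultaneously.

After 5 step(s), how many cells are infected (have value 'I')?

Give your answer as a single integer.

Step 0 (initial): 1 infected
Step 1: +3 new -> 4 infected
Step 2: +5 new -> 9 infected
Step 3: +4 new -> 13 infected
Step 4: +4 new -> 17 infected
Step 5: +4 new -> 21 infected

Answer: 21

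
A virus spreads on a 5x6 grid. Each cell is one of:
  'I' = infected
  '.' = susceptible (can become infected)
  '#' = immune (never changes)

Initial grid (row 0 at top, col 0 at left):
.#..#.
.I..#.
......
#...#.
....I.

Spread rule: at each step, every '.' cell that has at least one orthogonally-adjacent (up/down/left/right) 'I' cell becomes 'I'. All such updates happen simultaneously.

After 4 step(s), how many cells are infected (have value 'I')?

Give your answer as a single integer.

Answer: 24

Derivation:
Step 0 (initial): 2 infected
Step 1: +5 new -> 7 infected
Step 2: +9 new -> 16 infected
Step 3: +5 new -> 21 infected
Step 4: +3 new -> 24 infected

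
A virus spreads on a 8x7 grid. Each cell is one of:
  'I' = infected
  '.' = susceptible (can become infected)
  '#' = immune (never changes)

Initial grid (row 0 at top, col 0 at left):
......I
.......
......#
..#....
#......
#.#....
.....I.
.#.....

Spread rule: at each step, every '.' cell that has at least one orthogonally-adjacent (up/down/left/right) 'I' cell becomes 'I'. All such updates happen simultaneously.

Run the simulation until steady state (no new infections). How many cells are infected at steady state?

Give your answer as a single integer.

Step 0 (initial): 2 infected
Step 1: +6 new -> 8 infected
Step 2: +8 new -> 16 infected
Step 3: +9 new -> 25 infected
Step 4: +8 new -> 33 infected
Step 5: +7 new -> 40 infected
Step 6: +5 new -> 45 infected
Step 7: +3 new -> 48 infected
Step 8: +2 new -> 50 infected
Step 9: +0 new -> 50 infected

Answer: 50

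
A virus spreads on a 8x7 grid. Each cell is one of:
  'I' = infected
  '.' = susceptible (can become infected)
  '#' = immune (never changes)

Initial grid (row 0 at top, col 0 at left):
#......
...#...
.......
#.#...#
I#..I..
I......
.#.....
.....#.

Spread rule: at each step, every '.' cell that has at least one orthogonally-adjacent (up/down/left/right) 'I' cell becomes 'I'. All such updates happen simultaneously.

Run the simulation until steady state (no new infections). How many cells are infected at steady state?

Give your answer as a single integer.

Answer: 48

Derivation:
Step 0 (initial): 3 infected
Step 1: +6 new -> 9 infected
Step 2: +10 new -> 19 infected
Step 3: +9 new -> 28 infected
Step 4: +7 new -> 35 infected
Step 5: +6 new -> 41 infected
Step 6: +5 new -> 46 infected
Step 7: +2 new -> 48 infected
Step 8: +0 new -> 48 infected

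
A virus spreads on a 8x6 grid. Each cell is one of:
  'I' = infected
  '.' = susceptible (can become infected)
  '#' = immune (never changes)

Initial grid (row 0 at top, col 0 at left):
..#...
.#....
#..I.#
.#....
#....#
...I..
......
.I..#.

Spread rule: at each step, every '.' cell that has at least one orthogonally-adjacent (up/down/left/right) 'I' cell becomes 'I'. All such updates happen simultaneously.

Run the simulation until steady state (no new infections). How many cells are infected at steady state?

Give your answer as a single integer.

Step 0 (initial): 3 infected
Step 1: +11 new -> 14 infected
Step 2: +14 new -> 28 infected
Step 3: +6 new -> 34 infected
Step 4: +2 new -> 36 infected
Step 5: +0 new -> 36 infected

Answer: 36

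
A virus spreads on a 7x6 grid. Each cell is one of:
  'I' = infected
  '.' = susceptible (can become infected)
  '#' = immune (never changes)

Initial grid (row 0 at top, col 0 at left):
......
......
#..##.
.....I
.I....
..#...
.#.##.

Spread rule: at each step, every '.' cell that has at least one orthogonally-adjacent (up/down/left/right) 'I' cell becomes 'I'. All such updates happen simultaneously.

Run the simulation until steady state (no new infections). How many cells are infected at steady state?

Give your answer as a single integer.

Answer: 34

Derivation:
Step 0 (initial): 2 infected
Step 1: +7 new -> 9 infected
Step 2: +9 new -> 18 infected
Step 3: +8 new -> 26 infected
Step 4: +5 new -> 31 infected
Step 5: +3 new -> 34 infected
Step 6: +0 new -> 34 infected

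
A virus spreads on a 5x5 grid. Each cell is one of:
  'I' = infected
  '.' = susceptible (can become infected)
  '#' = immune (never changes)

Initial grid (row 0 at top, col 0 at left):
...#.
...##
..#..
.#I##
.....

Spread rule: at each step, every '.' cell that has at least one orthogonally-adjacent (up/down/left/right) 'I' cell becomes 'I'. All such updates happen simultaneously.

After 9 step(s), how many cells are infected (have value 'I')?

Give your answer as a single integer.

Step 0 (initial): 1 infected
Step 1: +1 new -> 2 infected
Step 2: +2 new -> 4 infected
Step 3: +2 new -> 6 infected
Step 4: +1 new -> 7 infected
Step 5: +1 new -> 8 infected
Step 6: +2 new -> 10 infected
Step 7: +2 new -> 12 infected
Step 8: +2 new -> 14 infected
Step 9: +1 new -> 15 infected

Answer: 15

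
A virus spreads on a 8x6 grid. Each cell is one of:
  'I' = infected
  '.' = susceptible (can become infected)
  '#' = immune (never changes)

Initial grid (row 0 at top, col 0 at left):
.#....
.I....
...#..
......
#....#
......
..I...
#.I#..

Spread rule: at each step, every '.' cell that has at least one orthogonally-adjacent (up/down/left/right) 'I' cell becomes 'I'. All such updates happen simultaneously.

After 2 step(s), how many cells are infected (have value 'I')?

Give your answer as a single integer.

Step 0 (initial): 3 infected
Step 1: +7 new -> 10 infected
Step 2: +11 new -> 21 infected

Answer: 21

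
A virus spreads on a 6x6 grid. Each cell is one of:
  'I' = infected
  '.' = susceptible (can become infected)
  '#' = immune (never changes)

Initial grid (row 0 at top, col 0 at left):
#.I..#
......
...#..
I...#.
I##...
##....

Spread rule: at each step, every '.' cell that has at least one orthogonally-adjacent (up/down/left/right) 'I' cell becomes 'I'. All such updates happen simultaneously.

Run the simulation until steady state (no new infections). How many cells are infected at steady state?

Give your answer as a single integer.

Answer: 28

Derivation:
Step 0 (initial): 3 infected
Step 1: +5 new -> 8 infected
Step 2: +7 new -> 15 infected
Step 3: +2 new -> 17 infected
Step 4: +3 new -> 20 infected
Step 5: +3 new -> 23 infected
Step 6: +4 new -> 27 infected
Step 7: +1 new -> 28 infected
Step 8: +0 new -> 28 infected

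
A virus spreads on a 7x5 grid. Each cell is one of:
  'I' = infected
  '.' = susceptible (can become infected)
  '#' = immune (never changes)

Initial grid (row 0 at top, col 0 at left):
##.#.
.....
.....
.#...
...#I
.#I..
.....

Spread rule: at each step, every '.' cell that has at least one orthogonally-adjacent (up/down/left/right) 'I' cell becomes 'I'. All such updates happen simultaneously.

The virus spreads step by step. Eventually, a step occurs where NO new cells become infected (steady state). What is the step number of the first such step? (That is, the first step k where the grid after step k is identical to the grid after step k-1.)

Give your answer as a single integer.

Step 0 (initial): 2 infected
Step 1: +5 new -> 7 infected
Step 2: +7 new -> 14 infected
Step 3: +5 new -> 19 infected
Step 4: +6 new -> 25 infected
Step 5: +3 new -> 28 infected
Step 6: +1 new -> 29 infected
Step 7: +0 new -> 29 infected

Answer: 7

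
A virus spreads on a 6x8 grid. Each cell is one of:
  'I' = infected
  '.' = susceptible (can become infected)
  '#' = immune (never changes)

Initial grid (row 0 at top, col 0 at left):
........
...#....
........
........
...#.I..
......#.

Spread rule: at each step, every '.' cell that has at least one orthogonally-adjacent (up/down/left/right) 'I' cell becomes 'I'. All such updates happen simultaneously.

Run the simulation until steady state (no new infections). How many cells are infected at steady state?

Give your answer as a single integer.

Answer: 45

Derivation:
Step 0 (initial): 1 infected
Step 1: +4 new -> 5 infected
Step 2: +5 new -> 10 infected
Step 3: +7 new -> 17 infected
Step 4: +7 new -> 24 infected
Step 5: +7 new -> 31 infected
Step 6: +7 new -> 38 infected
Step 7: +4 new -> 42 infected
Step 8: +2 new -> 44 infected
Step 9: +1 new -> 45 infected
Step 10: +0 new -> 45 infected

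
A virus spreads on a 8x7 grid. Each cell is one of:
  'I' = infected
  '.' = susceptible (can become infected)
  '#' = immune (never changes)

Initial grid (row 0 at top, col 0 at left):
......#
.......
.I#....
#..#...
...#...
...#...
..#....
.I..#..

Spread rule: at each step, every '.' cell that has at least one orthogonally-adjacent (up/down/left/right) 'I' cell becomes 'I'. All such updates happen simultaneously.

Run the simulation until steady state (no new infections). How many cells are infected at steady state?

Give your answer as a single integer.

Step 0 (initial): 2 infected
Step 1: +6 new -> 8 infected
Step 2: +8 new -> 16 infected
Step 3: +8 new -> 24 infected
Step 4: +4 new -> 28 infected
Step 5: +5 new -> 33 infected
Step 6: +8 new -> 41 infected
Step 7: +5 new -> 46 infected
Step 8: +2 new -> 48 infected
Step 9: +0 new -> 48 infected

Answer: 48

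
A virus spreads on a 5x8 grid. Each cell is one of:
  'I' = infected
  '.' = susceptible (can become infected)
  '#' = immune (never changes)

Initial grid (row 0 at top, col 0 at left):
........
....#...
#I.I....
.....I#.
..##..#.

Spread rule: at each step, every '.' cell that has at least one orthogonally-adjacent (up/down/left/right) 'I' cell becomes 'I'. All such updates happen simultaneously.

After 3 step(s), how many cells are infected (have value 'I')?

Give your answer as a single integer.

Step 0 (initial): 3 infected
Step 1: +9 new -> 12 infected
Step 2: +10 new -> 22 infected
Step 3: +7 new -> 29 infected

Answer: 29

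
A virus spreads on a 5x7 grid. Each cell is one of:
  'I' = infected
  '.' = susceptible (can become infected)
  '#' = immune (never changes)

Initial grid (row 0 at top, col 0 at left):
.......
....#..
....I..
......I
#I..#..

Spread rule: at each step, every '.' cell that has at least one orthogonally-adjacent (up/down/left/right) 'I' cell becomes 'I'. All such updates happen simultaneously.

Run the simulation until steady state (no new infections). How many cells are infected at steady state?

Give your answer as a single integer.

Step 0 (initial): 3 infected
Step 1: +8 new -> 11 infected
Step 2: +10 new -> 21 infected
Step 3: +6 new -> 27 infected
Step 4: +4 new -> 31 infected
Step 5: +1 new -> 32 infected
Step 6: +0 new -> 32 infected

Answer: 32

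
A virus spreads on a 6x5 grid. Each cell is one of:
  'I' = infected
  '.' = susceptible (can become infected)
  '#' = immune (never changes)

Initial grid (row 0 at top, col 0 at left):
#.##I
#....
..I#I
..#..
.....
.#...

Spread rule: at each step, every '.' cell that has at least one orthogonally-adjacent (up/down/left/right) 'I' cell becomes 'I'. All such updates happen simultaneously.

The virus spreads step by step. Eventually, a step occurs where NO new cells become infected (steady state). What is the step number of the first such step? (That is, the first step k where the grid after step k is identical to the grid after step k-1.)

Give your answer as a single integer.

Answer: 6

Derivation:
Step 0 (initial): 3 infected
Step 1: +4 new -> 7 infected
Step 2: +6 new -> 13 infected
Step 3: +5 new -> 18 infected
Step 4: +3 new -> 21 infected
Step 5: +2 new -> 23 infected
Step 6: +0 new -> 23 infected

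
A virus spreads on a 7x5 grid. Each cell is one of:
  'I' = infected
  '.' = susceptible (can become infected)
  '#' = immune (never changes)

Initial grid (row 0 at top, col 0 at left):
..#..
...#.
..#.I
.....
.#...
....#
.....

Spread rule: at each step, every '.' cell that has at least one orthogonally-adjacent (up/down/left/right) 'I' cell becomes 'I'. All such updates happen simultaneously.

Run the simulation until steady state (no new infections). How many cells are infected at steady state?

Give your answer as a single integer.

Step 0 (initial): 1 infected
Step 1: +3 new -> 4 infected
Step 2: +3 new -> 7 infected
Step 3: +3 new -> 10 infected
Step 4: +3 new -> 13 infected
Step 5: +4 new -> 17 infected
Step 6: +6 new -> 23 infected
Step 7: +5 new -> 28 infected
Step 8: +2 new -> 30 infected
Step 9: +0 new -> 30 infected

Answer: 30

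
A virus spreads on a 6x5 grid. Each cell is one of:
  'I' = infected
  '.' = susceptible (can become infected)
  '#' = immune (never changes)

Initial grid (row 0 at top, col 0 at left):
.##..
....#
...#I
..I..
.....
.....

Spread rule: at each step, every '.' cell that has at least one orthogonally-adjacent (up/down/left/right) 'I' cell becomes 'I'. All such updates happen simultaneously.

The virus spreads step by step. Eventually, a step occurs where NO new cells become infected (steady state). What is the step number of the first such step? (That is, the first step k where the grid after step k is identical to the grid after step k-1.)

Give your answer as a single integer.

Answer: 6

Derivation:
Step 0 (initial): 2 infected
Step 1: +5 new -> 7 infected
Step 2: +7 new -> 14 infected
Step 3: +7 new -> 21 infected
Step 4: +3 new -> 24 infected
Step 5: +2 new -> 26 infected
Step 6: +0 new -> 26 infected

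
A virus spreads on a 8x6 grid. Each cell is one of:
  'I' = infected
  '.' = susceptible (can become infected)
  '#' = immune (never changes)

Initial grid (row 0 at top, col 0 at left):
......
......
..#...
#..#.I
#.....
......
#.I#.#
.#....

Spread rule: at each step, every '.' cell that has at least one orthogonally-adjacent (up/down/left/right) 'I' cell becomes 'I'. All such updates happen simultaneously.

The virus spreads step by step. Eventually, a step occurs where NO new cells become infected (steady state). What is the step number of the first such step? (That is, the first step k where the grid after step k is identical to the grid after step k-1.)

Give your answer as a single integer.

Step 0 (initial): 2 infected
Step 1: +6 new -> 8 infected
Step 2: +8 new -> 16 infected
Step 3: +9 new -> 25 infected
Step 4: +5 new -> 30 infected
Step 5: +3 new -> 33 infected
Step 6: +3 new -> 36 infected
Step 7: +2 new -> 38 infected
Step 8: +1 new -> 39 infected
Step 9: +0 new -> 39 infected

Answer: 9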